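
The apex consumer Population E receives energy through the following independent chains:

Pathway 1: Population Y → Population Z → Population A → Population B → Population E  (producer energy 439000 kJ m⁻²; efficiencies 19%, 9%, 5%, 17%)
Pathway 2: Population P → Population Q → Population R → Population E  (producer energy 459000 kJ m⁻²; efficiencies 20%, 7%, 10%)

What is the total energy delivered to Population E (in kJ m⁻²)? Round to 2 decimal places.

706.41 kJ m⁻²

Pathway 1: 439000 × 0.19 × 0.09 × 0.05 × 0.17 = 63.80865 kJ m⁻²
Pathway 2: 459000 × 0.2 × 0.07 × 0.1 = 642.6 kJ m⁻²
Total at Population E: 63.80865 + 642.6 = 706.40865 kJ m⁻²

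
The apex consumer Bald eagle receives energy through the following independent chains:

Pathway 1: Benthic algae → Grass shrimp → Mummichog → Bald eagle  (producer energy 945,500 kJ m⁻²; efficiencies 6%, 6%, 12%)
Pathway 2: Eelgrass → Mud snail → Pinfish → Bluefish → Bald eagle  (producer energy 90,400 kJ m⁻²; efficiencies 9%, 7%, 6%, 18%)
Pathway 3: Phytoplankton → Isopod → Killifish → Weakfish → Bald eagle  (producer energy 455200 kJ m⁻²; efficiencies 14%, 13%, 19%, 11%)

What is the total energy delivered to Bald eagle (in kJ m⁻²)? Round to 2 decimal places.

Pathway 1: 945500 × 0.06 × 0.06 × 0.12 = 408.456 kJ m⁻²
Pathway 2: 90400 × 0.09 × 0.07 × 0.06 × 0.18 = 6.150816 kJ m⁻²
Pathway 3: 455200 × 0.14 × 0.13 × 0.19 × 0.11 = 173.148976 kJ m⁻²
Total at Bald eagle: 408.456 + 6.150816 + 173.148976 = 587.755792 kJ m⁻²

587.76 kJ m⁻²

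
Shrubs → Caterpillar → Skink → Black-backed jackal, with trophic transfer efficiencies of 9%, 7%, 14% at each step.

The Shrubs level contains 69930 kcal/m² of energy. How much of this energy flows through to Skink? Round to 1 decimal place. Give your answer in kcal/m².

440.6 kcal/m²

Caterpillar: 69930 × 0.09 = 6293.7 kcal/m²
Skink: 6293.7 × 0.07 = 440.559 kcal/m²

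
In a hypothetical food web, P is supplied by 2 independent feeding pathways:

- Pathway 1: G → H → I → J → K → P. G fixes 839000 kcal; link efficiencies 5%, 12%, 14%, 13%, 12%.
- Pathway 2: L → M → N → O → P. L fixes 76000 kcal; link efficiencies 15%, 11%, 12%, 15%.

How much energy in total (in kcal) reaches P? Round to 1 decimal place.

33.6 kcal

Pathway 1: 839000 × 0.05 × 0.12 × 0.14 × 0.13 × 0.12 = 10.994256 kcal
Pathway 2: 76000 × 0.15 × 0.11 × 0.12 × 0.15 = 22.572 kcal
Total at P: 10.994256 + 22.572 = 33.566256 kcal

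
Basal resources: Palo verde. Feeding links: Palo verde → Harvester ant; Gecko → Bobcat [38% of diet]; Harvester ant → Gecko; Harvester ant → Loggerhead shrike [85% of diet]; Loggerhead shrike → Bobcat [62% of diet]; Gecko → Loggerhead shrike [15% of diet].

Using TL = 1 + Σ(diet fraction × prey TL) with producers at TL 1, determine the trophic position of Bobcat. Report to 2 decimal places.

Harvester ant: 1 + 1 = 2
Gecko: 1 + 2 = 3
Loggerhead shrike: 1 + (0.15×3 + 0.85×2) = 3.15
Bobcat: 1 + (0.38×3 + 0.62×3.15) = 4.093

4.09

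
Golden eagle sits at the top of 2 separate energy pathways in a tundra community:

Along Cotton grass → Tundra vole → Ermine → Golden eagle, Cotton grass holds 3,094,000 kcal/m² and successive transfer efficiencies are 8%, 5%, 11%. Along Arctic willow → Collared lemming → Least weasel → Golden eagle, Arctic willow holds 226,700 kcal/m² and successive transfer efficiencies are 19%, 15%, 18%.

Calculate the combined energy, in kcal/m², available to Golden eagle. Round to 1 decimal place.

2524.3 kcal/m²

Via Cotton grass: 3094000 × 0.08 × 0.05 × 0.11 = 1361.36 kcal/m²
Via Arctic willow: 226700 × 0.19 × 0.15 × 0.18 = 1162.971 kcal/m²
Total at Golden eagle: 1361.36 + 1162.971 = 2524.331 kcal/m²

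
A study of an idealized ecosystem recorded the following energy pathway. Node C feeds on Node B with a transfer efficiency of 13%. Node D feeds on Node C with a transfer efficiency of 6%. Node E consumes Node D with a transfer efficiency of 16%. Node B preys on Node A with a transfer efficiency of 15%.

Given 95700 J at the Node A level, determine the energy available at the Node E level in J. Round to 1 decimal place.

17.9 J

Node B: 95700 × 0.15 = 14355 J
Node C: 14355 × 0.13 = 1866.15 J
Node D: 1866.15 × 0.06 = 111.969 J
Node E: 111.969 × 0.16 = 17.91504 J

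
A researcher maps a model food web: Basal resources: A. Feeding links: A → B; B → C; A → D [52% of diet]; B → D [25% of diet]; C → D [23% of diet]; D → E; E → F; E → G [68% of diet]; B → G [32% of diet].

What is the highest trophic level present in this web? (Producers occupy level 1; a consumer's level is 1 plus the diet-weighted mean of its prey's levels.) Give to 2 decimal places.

4.71

B: 1 + 1 = 2
C: 1 + 2 = 3
D: 1 + (0.52×1 + 0.25×2 + 0.23×3) = 2.71
E: 1 + 2.71 = 3.71
F: 1 + 3.71 = 4.71
G: 1 + (0.68×3.71 + 0.32×2) = 4.1628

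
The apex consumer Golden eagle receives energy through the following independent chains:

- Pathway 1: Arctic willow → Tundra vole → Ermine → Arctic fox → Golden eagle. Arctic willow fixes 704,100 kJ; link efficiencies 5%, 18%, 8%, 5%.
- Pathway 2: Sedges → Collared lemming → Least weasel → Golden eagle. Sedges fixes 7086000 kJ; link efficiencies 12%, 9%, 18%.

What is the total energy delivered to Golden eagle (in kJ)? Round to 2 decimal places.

Pathway 1: 704100 × 0.05 × 0.18 × 0.08 × 0.05 = 25.3476 kJ
Pathway 2: 7086000 × 0.12 × 0.09 × 0.18 = 13775.184 kJ
Total at Golden eagle: 25.3476 + 13775.184 = 13800.5316 kJ

13800.53 kJ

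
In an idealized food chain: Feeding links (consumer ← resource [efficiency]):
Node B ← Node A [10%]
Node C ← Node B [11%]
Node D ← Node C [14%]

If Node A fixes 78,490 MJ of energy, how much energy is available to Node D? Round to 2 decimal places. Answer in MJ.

Node B: 78490 × 0.1 = 7849 MJ
Node C: 7849 × 0.11 = 863.39 MJ
Node D: 863.39 × 0.14 = 120.8746 MJ

120.87 MJ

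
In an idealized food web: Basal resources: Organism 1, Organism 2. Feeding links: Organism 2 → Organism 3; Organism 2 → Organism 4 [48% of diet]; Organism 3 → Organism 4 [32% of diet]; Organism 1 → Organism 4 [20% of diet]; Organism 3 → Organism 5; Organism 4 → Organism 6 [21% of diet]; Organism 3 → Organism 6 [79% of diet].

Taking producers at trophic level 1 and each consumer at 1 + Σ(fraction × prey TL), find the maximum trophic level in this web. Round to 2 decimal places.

Organism 3: 1 + 1 = 2
Organism 4: 1 + (0.48×1 + 0.32×2 + 0.2×1) = 2.32
Organism 5: 1 + 2 = 3
Organism 6: 1 + (0.21×2.32 + 0.79×2) = 3.0672

3.07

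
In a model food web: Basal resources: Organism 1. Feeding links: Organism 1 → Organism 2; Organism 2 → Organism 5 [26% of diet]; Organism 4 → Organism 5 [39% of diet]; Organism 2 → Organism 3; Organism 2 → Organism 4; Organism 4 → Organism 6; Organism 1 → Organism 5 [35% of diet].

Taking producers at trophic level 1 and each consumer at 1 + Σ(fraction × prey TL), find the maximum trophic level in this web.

Organism 2: 1 + 1 = 2
Organism 3: 1 + 2 = 3
Organism 4: 1 + 2 = 3
Organism 5: 1 + (0.35×1 + 0.39×3 + 0.26×2) = 3.04
Organism 6: 1 + 3 = 4

4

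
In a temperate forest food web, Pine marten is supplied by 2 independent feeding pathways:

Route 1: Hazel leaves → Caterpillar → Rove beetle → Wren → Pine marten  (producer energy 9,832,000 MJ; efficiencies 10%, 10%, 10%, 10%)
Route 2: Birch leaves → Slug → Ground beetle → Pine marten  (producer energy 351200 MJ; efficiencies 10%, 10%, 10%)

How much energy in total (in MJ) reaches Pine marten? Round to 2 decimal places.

Route 1: 9832000 × 0.1 × 0.1 × 0.1 × 0.1 = 983.2 MJ
Route 2: 351200 × 0.1 × 0.1 × 0.1 = 351.2 MJ
Total at Pine marten: 983.2 + 351.2 = 1334.4 MJ

1334.40 MJ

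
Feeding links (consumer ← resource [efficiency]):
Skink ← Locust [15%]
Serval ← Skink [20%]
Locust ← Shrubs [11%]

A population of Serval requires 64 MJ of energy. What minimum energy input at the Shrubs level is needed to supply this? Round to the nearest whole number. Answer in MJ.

Cumulative transfer efficiency: 0.11 × 0.15 × 0.2 = 0.0033
Shrubs energy = 64 / 0.0033 = 19394 MJ

19394 MJ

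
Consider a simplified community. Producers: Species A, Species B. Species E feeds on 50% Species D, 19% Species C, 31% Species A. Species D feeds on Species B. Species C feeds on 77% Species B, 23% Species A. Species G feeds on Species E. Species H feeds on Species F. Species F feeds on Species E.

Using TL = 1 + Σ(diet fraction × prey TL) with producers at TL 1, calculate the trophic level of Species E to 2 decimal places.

Species C: 1 + (0.77×1 + 0.23×1) = 2
Species D: 1 + 1 = 2
Species E: 1 + (0.5×2 + 0.19×2 + 0.31×1) = 2.69
Species F: 1 + 2.69 = 3.69
Species G: 1 + 2.69 = 3.69
Species H: 1 + 3.69 = 4.69

2.69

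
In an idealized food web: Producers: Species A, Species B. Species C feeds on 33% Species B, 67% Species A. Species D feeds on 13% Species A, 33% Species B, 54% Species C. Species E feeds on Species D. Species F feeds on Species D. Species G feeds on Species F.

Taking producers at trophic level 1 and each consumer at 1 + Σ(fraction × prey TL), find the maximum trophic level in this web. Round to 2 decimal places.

4.54

Species C: 1 + (0.33×1 + 0.67×1) = 2
Species D: 1 + (0.13×1 + 0.33×1 + 0.54×2) = 2.54
Species E: 1 + 2.54 = 3.54
Species F: 1 + 2.54 = 3.54
Species G: 1 + 3.54 = 4.54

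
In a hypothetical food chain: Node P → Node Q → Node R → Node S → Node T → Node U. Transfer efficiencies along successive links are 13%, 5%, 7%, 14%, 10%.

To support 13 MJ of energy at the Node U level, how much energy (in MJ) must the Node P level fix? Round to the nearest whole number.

Cumulative transfer efficiency: 0.13 × 0.05 × 0.07 × 0.14 × 0.1 = 0.00000637
Node P energy = 13 / 0.00000637 = 2040816 MJ

2040816 MJ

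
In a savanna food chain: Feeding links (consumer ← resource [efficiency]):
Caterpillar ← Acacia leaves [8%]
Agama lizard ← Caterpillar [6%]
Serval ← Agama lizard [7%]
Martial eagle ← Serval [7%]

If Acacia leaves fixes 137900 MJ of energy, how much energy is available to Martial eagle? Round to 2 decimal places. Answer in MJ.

Caterpillar: 137900 × 0.08 = 11032 MJ
Agama lizard: 11032 × 0.06 = 661.92 MJ
Serval: 661.92 × 0.07 = 46.3344 MJ
Martial eagle: 46.3344 × 0.07 = 3.243408 MJ

3.24 MJ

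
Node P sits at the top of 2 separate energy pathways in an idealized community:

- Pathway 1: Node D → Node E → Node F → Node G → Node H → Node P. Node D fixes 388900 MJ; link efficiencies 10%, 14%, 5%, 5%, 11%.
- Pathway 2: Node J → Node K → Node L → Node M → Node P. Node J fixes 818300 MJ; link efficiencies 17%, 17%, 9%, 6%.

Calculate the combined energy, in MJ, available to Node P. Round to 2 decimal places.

Pathway 1: 388900 × 0.1 × 0.14 × 0.05 × 0.05 × 0.11 = 1.497265 MJ
Pathway 2: 818300 × 0.17 × 0.17 × 0.09 × 0.06 = 127.703898 MJ
Total at Node P: 1.497265 + 127.703898 = 129.201163 MJ

129.20 MJ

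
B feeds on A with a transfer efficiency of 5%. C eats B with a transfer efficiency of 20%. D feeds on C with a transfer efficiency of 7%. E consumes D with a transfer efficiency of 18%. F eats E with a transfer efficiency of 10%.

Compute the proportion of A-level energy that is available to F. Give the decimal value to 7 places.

Product of link efficiencies: 0.05 × 0.2 × 0.07 × 0.18 × 0.1 = 0.0000126

0.0000126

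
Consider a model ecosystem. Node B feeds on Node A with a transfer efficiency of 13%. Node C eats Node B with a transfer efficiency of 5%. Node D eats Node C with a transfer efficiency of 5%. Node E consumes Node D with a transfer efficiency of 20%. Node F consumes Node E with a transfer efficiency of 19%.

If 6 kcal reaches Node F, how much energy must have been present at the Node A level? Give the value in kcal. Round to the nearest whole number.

Cumulative transfer efficiency: 0.13 × 0.05 × 0.05 × 0.2 × 0.19 = 0.00001235
Node A energy = 6 / 0.00001235 = 485830 kcal

485830 kcal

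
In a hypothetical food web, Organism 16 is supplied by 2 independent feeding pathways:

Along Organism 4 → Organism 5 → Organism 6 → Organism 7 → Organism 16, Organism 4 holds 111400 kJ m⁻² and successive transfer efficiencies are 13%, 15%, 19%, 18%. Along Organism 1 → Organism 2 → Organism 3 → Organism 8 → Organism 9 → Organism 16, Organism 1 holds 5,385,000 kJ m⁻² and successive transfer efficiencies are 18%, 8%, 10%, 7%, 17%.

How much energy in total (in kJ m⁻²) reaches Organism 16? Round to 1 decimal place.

166.6 kJ m⁻²

Via Organism 4: 111400 × 0.13 × 0.15 × 0.19 × 0.18 = 74.29266 kJ m⁻²
Via Organism 1: 5385000 × 0.18 × 0.08 × 0.1 × 0.07 × 0.17 = 92.27736 kJ m⁻²
Total at Organism 16: 74.29266 + 92.27736 = 166.57002 kJ m⁻²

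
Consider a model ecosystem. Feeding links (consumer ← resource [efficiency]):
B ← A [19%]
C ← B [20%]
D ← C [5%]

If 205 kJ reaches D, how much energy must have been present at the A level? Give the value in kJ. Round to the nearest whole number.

Cumulative transfer efficiency: 0.19 × 0.2 × 0.05 = 0.0019
A energy = 205 / 0.0019 = 107895 kJ

107895 kJ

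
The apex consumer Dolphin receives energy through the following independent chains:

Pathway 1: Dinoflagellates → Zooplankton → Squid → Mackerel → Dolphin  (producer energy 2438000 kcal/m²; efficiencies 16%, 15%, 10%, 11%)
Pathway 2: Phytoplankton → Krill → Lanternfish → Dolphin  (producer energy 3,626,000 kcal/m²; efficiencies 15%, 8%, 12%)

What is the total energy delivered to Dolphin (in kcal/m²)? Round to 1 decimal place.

5865.1 kcal/m²

Pathway 1: 2438000 × 0.16 × 0.15 × 0.1 × 0.11 = 643.632 kcal/m²
Pathway 2: 3626000 × 0.15 × 0.08 × 0.12 = 5221.44 kcal/m²
Total at Dolphin: 643.632 + 5221.44 = 5865.072 kcal/m²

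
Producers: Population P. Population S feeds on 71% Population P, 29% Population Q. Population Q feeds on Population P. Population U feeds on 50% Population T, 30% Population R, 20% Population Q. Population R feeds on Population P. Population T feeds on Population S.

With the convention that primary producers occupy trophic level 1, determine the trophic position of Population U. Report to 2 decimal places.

Population Q: 1 + 1 = 2
Population R: 1 + 1 = 2
Population S: 1 + (0.71×1 + 0.29×2) = 2.29
Population T: 1 + 2.29 = 3.29
Population U: 1 + (0.5×3.29 + 0.3×2 + 0.2×2) = 3.645

3.65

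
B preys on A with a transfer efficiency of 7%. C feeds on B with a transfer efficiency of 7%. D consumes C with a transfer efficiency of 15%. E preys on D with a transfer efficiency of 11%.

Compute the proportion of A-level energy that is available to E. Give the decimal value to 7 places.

Product of link efficiencies: 0.07 × 0.07 × 0.15 × 0.11 = 0.00008085

0.0000809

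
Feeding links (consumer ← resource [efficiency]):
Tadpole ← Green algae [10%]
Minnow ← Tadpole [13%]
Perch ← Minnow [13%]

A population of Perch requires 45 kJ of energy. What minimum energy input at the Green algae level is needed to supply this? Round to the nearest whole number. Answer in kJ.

26627 kJ

Cumulative transfer efficiency: 0.1 × 0.13 × 0.13 = 0.00169
Green algae energy = 45 / 0.00169 = 26627 kJ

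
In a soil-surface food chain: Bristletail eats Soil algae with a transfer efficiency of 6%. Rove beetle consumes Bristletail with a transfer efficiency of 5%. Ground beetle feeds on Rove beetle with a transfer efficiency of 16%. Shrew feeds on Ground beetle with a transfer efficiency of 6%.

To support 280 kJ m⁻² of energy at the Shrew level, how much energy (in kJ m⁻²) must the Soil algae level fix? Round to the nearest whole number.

Cumulative transfer efficiency: 0.06 × 0.05 × 0.16 × 0.06 = 0.0000288
Soil algae energy = 280 / 0.0000288 = 9722222 kJ m⁻²

9722222 kJ m⁻²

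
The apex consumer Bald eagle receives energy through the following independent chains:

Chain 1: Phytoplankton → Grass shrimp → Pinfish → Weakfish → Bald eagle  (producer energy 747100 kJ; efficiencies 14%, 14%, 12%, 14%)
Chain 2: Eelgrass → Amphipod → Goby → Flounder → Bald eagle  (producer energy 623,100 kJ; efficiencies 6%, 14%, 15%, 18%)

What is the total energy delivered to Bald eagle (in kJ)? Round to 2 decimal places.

387.32 kJ

Chain 1: 747100 × 0.14 × 0.14 × 0.12 × 0.14 = 246.005088 kJ
Chain 2: 623100 × 0.06 × 0.14 × 0.15 × 0.18 = 141.31908 kJ
Total at Bald eagle: 246.005088 + 141.31908 = 387.324168 kJ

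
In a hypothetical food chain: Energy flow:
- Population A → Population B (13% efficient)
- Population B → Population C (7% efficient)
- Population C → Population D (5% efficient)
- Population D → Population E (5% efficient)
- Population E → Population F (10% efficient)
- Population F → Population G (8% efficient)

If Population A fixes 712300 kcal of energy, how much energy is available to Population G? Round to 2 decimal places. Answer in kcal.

Population B: 712300 × 0.13 = 92599 kcal
Population C: 92599 × 0.07 = 6481.93 kcal
Population D: 6481.93 × 0.05 = 324.0965 kcal
Population E: 324.0965 × 0.05 = 16.204825 kcal
Population F: 16.204825 × 0.1 = 1.6204825 kcal
Population G: 1.6204825 × 0.08 = 0.1296386 kcal

0.13 kcal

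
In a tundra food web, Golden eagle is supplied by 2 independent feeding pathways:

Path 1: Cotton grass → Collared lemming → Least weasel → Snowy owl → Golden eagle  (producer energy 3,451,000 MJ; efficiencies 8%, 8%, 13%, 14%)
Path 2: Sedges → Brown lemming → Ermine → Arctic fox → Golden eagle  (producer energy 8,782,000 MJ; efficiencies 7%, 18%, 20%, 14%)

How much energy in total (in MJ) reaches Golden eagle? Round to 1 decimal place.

Path 1: 3451000 × 0.08 × 0.08 × 0.13 × 0.14 = 401.97248 MJ
Path 2: 8782000 × 0.07 × 0.18 × 0.2 × 0.14 = 3098.2896 MJ
Total at Golden eagle: 401.97248 + 3098.2896 = 3500.26208 MJ

3500.3 MJ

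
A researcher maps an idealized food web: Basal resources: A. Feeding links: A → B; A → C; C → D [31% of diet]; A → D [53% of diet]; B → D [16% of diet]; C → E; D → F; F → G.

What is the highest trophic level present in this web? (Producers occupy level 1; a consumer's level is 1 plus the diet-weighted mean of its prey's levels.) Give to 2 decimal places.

4.47

B: 1 + 1 = 2
C: 1 + 1 = 2
D: 1 + (0.31×2 + 0.53×1 + 0.16×2) = 2.47
E: 1 + 2 = 3
F: 1 + 2.47 = 3.47
G: 1 + 3.47 = 4.47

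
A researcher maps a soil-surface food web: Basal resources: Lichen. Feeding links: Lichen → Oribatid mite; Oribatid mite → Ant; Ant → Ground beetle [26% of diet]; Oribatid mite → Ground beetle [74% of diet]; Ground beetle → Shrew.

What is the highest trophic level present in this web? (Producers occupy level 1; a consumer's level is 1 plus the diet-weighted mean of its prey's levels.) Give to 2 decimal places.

4.26

Oribatid mite: 1 + 1 = 2
Ant: 1 + 2 = 3
Ground beetle: 1 + (0.26×3 + 0.74×2) = 3.26
Shrew: 1 + 3.26 = 4.26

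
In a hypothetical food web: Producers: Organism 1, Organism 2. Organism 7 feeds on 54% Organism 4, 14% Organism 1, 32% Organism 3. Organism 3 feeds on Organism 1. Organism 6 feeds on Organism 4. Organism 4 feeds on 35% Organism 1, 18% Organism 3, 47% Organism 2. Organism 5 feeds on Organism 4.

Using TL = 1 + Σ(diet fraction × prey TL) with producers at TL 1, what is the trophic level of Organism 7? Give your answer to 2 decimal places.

Organism 3: 1 + 1 = 2
Organism 4: 1 + (0.35×1 + 0.18×2 + 0.47×1) = 2.18
Organism 5: 1 + 2.18 = 3.18
Organism 6: 1 + 2.18 = 3.18
Organism 7: 1 + (0.54×2.18 + 0.14×1 + 0.32×2) = 2.9572

2.96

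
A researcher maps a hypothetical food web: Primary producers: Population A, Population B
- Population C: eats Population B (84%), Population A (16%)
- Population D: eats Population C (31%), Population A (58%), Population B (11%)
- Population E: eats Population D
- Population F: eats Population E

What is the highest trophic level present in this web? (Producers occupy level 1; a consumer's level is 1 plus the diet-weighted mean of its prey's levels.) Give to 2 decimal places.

4.31

Population C: 1 + (0.84×1 + 0.16×1) = 2
Population D: 1 + (0.31×2 + 0.58×1 + 0.11×1) = 2.31
Population E: 1 + 2.31 = 3.31
Population F: 1 + 3.31 = 4.31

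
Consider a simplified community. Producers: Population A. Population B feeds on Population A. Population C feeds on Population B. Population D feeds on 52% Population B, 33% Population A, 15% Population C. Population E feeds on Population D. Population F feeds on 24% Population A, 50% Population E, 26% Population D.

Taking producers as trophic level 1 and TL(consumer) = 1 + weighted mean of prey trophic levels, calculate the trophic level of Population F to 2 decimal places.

3.88

Population B: 1 + 1 = 2
Population C: 1 + 2 = 3
Population D: 1 + (0.52×2 + 0.33×1 + 0.15×3) = 2.82
Population E: 1 + 2.82 = 3.82
Population F: 1 + (0.24×1 + 0.5×3.82 + 0.26×2.82) = 3.8832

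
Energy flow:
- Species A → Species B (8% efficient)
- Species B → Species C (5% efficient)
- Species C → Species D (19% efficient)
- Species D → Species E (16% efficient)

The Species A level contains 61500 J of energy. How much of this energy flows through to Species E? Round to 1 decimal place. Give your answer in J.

7.5 J

Species B: 61500 × 0.08 = 4920 J
Species C: 4920 × 0.05 = 246 J
Species D: 246 × 0.19 = 46.74 J
Species E: 46.74 × 0.16 = 7.4784 J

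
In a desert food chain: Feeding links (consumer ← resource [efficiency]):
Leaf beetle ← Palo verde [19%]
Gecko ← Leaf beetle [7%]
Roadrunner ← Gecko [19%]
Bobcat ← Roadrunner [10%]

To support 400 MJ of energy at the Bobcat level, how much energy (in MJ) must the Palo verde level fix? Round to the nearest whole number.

1582905 MJ

Cumulative transfer efficiency: 0.19 × 0.07 × 0.19 × 0.1 = 0.0002527
Palo verde energy = 400 / 0.0002527 = 1582905 MJ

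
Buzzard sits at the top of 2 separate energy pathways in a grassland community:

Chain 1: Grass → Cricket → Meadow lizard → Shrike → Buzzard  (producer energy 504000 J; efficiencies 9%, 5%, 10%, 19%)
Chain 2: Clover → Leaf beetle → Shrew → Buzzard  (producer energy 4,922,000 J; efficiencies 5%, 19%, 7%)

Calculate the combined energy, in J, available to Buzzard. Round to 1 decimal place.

Chain 1: 504000 × 0.09 × 0.05 × 0.1 × 0.19 = 43.092 J
Chain 2: 4922000 × 0.05 × 0.19 × 0.07 = 3273.13 J
Total at Buzzard: 43.092 + 3273.13 = 3316.222 J

3316.2 J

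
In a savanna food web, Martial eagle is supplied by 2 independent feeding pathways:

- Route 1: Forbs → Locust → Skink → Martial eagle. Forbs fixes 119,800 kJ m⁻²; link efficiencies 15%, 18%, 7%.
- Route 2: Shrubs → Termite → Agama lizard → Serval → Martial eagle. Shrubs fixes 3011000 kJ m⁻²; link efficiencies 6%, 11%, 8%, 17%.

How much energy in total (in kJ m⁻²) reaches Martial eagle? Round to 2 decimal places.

496.69 kJ m⁻²

Route 1: 119800 × 0.15 × 0.18 × 0.07 = 226.422 kJ m⁻²
Route 2: 3011000 × 0.06 × 0.11 × 0.08 × 0.17 = 270.26736 kJ m⁻²
Total at Martial eagle: 226.422 + 270.26736 = 496.68936 kJ m⁻²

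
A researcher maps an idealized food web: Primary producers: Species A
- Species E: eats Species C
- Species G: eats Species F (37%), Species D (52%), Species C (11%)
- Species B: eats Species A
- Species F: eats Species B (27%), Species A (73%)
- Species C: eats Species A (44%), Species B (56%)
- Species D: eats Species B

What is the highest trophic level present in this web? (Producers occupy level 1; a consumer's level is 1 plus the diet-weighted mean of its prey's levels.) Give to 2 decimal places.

3.68

Species B: 1 + 1 = 2
Species C: 1 + (0.44×1 + 0.56×2) = 2.56
Species D: 1 + 2 = 3
Species E: 1 + 2.56 = 3.56
Species F: 1 + (0.27×2 + 0.73×1) = 2.27
Species G: 1 + (0.37×2.27 + 0.52×3 + 0.11×2.56) = 3.6815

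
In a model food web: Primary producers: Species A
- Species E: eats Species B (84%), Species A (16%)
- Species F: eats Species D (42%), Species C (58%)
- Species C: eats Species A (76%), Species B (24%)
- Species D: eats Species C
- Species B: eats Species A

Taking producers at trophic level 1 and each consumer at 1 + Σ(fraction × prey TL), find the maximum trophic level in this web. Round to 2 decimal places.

Species B: 1 + 1 = 2
Species C: 1 + (0.76×1 + 0.24×2) = 2.24
Species D: 1 + 2.24 = 3.24
Species E: 1 + (0.84×2 + 0.16×1) = 2.84
Species F: 1 + (0.42×3.24 + 0.58×2.24) = 3.66

3.66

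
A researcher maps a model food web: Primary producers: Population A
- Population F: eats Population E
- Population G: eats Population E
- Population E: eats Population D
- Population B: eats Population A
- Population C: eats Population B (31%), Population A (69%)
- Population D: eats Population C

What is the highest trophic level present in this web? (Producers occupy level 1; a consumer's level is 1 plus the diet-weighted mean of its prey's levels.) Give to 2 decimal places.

5.31

Population B: 1 + 1 = 2
Population C: 1 + (0.31×2 + 0.69×1) = 2.31
Population D: 1 + 2.31 = 3.31
Population E: 1 + 3.31 = 4.31
Population F: 1 + 4.31 = 5.31
Population G: 1 + 4.31 = 5.31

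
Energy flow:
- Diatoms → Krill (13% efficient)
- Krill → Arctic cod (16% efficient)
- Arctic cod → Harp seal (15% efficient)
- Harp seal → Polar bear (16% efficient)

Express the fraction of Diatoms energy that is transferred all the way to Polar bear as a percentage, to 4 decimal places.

Product of link efficiencies: 0.13 × 0.16 × 0.15 × 0.16 = 0.0004992
As a percentage: 0.0004992 × 100 = 0.0499%

0.0499%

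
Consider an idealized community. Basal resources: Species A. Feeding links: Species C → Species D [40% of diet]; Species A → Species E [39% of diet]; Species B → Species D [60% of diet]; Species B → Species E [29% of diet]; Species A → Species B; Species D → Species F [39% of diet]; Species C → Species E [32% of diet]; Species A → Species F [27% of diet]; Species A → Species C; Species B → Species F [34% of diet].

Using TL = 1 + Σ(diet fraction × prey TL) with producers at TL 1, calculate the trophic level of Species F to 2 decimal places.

Species B: 1 + 1 = 2
Species C: 1 + 1 = 2
Species D: 1 + (0.4×2 + 0.6×2) = 3
Species E: 1 + (0.32×2 + 0.39×1 + 0.29×2) = 2.61
Species F: 1 + (0.34×2 + 0.27×1 + 0.39×3) = 3.12

3.12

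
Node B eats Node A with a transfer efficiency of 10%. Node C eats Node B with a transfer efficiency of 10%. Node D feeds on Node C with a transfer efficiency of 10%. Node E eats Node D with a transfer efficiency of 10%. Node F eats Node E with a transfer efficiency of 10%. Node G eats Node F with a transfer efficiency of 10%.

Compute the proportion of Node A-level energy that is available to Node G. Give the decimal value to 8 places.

Product of link efficiencies: 0.1 × 0.1 × 0.1 × 0.1 × 0.1 × 0.1 = 0.000001

0.00000100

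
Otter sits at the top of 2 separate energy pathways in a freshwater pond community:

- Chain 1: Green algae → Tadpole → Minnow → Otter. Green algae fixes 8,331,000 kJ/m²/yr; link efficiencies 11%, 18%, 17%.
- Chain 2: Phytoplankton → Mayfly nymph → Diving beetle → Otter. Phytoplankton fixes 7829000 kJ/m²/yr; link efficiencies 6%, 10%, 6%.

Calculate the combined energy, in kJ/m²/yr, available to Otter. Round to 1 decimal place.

30860.6 kJ/m²/yr

Chain 1: 8331000 × 0.11 × 0.18 × 0.17 = 28042.146 kJ/m²/yr
Chain 2: 7829000 × 0.06 × 0.1 × 0.06 = 2818.44 kJ/m²/yr
Total at Otter: 28042.146 + 2818.44 = 30860.586 kJ/m²/yr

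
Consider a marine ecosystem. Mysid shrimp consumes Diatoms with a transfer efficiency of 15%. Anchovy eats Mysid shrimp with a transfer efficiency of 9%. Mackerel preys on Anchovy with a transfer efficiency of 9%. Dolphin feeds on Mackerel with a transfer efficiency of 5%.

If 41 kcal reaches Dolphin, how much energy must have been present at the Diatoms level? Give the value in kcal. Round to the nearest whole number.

Cumulative transfer efficiency: 0.15 × 0.09 × 0.09 × 0.05 = 0.00006075
Diatoms energy = 41 / 0.00006075 = 674897 kcal

674897 kcal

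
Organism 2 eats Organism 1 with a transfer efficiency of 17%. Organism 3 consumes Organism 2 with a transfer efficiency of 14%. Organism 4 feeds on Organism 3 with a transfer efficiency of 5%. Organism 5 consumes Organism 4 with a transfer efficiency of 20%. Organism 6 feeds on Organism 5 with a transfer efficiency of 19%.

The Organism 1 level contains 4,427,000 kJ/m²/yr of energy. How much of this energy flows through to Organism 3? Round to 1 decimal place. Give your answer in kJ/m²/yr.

Organism 2: 4427000 × 0.17 = 752590 kJ/m²/yr
Organism 3: 752590 × 0.14 = 105362.6 kJ/m²/yr

105362.6 kJ/m²/yr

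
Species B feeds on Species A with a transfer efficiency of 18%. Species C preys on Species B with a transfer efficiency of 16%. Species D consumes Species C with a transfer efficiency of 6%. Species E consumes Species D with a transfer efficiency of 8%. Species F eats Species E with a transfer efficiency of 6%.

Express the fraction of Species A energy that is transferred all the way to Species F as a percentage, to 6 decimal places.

Product of link efficiencies: 0.18 × 0.16 × 0.06 × 0.08 × 0.06 = 0.0000082944
As a percentage: 0.0000082944 × 100 = 0.000829%

0.000829%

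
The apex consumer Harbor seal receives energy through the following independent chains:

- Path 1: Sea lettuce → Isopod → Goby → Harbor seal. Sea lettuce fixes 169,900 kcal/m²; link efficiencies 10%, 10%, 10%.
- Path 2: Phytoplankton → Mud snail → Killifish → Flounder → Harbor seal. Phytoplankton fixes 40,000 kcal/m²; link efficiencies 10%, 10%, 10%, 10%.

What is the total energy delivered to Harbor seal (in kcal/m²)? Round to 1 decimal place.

173.9 kcal/m²

Path 1: 169900 × 0.1 × 0.1 × 0.1 = 169.9 kcal/m²
Path 2: 40000 × 0.1 × 0.1 × 0.1 × 0.1 = 4 kcal/m²
Total at Harbor seal: 169.9 + 4 = 173.9 kcal/m²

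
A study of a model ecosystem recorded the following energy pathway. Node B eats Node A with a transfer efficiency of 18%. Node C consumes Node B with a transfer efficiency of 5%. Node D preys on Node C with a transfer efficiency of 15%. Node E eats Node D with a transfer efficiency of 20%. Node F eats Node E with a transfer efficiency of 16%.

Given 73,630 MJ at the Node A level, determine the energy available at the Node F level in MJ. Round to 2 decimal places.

Node B: 73630 × 0.18 = 13253.4 MJ
Node C: 13253.4 × 0.05 = 662.67 MJ
Node D: 662.67 × 0.15 = 99.4005 MJ
Node E: 99.4005 × 0.2 = 19.8801 MJ
Node F: 19.8801 × 0.16 = 3.180816 MJ

3.18 MJ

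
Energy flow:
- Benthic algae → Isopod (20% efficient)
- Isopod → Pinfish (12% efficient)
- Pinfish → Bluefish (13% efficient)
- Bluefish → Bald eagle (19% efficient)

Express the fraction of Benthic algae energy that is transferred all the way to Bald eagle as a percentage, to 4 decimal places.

0.0593%

Product of link efficiencies: 0.2 × 0.12 × 0.13 × 0.19 = 0.0005928
As a percentage: 0.0005928 × 100 = 0.0593%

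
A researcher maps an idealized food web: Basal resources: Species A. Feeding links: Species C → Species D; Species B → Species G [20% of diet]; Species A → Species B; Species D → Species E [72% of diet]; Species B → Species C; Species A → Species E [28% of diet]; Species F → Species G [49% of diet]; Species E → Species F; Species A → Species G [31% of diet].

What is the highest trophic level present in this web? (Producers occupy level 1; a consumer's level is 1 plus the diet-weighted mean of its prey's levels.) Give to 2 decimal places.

5.16

Species B: 1 + 1 = 2
Species C: 1 + 2 = 3
Species D: 1 + 3 = 4
Species E: 1 + (0.28×1 + 0.72×4) = 4.16
Species F: 1 + 4.16 = 5.16
Species G: 1 + (0.49×5.16 + 0.31×1 + 0.2×2) = 4.2384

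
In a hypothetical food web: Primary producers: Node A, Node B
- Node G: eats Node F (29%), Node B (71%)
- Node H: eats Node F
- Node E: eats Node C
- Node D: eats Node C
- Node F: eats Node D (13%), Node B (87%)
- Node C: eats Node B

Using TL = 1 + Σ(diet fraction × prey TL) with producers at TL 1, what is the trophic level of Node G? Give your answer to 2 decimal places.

2.37

Node C: 1 + 1 = 2
Node D: 1 + 2 = 3
Node E: 1 + 2 = 3
Node F: 1 + (0.13×3 + 0.87×1) = 2.26
Node G: 1 + (0.29×2.26 + 0.71×1) = 2.3654
Node H: 1 + 2.26 = 3.26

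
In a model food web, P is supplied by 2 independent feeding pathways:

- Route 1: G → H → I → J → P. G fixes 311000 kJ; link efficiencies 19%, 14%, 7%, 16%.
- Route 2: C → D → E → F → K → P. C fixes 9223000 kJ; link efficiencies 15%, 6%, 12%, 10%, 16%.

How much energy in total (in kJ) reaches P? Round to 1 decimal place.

Route 1: 311000 × 0.19 × 0.14 × 0.07 × 0.16 = 92.65312 kJ
Route 2: 9223000 × 0.15 × 0.06 × 0.12 × 0.1 × 0.16 = 159.37344 kJ
Total at P: 92.65312 + 159.37344 = 252.02656 kJ

252.0 kJ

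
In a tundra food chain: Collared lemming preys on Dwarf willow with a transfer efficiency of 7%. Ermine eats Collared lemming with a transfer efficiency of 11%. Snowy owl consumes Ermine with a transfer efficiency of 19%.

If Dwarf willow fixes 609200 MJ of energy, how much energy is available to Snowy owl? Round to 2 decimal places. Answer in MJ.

Collared lemming: 609200 × 0.07 = 42644 MJ
Ermine: 42644 × 0.11 = 4690.84 MJ
Snowy owl: 4690.84 × 0.19 = 891.2596 MJ

891.26 MJ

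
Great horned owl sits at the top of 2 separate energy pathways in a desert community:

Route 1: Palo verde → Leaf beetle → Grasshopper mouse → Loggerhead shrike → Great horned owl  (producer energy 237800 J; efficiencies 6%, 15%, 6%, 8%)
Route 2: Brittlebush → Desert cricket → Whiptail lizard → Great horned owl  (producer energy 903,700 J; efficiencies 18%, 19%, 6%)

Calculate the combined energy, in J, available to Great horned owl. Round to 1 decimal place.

1864.7 J

Route 1: 237800 × 0.06 × 0.15 × 0.06 × 0.08 = 10.27296 J
Route 2: 903700 × 0.18 × 0.19 × 0.06 = 1854.3924 J
Total at Great horned owl: 10.27296 + 1854.3924 = 1864.66536 J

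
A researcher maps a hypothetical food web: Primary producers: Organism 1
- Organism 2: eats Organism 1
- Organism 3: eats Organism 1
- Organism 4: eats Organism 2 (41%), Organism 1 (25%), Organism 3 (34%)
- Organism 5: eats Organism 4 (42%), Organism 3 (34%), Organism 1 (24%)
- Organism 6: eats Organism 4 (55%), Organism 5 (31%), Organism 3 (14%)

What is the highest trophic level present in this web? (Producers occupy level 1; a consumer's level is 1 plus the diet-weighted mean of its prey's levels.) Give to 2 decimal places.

Organism 2: 1 + 1 = 2
Organism 3: 1 + 1 = 2
Organism 4: 1 + (0.41×2 + 0.25×1 + 0.34×2) = 2.75
Organism 5: 1 + (0.42×2.75 + 0.34×2 + 0.24×1) = 3.075
Organism 6: 1 + (0.55×2.75 + 0.31×3.075 + 0.14×2) = 3.74575

3.75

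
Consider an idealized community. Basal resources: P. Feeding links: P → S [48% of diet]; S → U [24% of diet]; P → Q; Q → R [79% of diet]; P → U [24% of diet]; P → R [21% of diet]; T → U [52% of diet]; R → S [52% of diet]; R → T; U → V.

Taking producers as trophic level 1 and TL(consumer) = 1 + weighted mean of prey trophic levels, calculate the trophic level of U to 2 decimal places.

Q: 1 + 1 = 2
R: 1 + (0.79×2 + 0.21×1) = 2.79
S: 1 + (0.52×2.79 + 0.48×1) = 2.9308
T: 1 + 2.79 = 3.79
U: 1 + (0.24×2.9308 + 0.24×1 + 0.52×3.79) = 3.914192
V: 1 + 3.914192 = 4.914192

3.91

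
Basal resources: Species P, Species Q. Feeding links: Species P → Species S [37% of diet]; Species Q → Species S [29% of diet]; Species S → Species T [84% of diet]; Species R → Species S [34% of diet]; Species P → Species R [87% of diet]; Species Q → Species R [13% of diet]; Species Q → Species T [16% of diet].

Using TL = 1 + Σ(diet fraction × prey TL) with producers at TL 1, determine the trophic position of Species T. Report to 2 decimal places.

3.13

Species R: 1 + (0.13×1 + 0.87×1) = 2
Species S: 1 + (0.29×1 + 0.37×1 + 0.34×2) = 2.34
Species T: 1 + (0.84×2.34 + 0.16×1) = 3.1256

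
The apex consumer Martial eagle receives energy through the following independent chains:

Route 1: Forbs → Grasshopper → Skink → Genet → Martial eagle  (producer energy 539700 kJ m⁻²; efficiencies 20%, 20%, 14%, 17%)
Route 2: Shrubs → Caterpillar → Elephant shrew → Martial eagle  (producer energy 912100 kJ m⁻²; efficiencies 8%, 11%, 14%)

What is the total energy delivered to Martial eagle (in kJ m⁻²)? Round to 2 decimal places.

1637.50 kJ m⁻²

Route 1: 539700 × 0.2 × 0.2 × 0.14 × 0.17 = 513.7944 kJ m⁻²
Route 2: 912100 × 0.08 × 0.11 × 0.14 = 1123.7072 kJ m⁻²
Total at Martial eagle: 513.7944 + 1123.7072 = 1637.5016 kJ m⁻²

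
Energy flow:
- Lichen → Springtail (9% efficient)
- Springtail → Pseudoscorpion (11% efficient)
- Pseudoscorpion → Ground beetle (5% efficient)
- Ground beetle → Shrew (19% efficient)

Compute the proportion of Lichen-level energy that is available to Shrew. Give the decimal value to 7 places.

0.0000941

Product of link efficiencies: 0.09 × 0.11 × 0.05 × 0.19 = 0.00009405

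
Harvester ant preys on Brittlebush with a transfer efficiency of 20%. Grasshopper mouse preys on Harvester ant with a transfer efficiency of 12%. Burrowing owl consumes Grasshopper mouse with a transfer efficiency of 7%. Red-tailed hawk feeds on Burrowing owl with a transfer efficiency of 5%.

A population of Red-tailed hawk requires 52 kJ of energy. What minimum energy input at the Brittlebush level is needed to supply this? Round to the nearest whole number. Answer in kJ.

Cumulative transfer efficiency: 0.2 × 0.12 × 0.07 × 0.05 = 0.000084
Brittlebush energy = 52 / 0.000084 = 619048 kJ

619048 kJ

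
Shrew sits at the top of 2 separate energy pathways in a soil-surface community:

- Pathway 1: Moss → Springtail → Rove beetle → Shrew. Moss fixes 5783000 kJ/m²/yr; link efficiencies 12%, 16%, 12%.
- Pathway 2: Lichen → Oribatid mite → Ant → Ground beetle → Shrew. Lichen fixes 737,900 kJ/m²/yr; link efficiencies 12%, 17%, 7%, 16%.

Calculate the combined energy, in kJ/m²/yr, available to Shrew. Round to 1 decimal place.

Pathway 1: 5783000 × 0.12 × 0.16 × 0.12 = 13324.032 kJ/m²/yr
Pathway 2: 737900 × 0.12 × 0.17 × 0.07 × 0.16 = 168.595392 kJ/m²/yr
Total at Shrew: 13324.032 + 168.595392 = 13492.627392 kJ/m²/yr

13492.6 kJ/m²/yr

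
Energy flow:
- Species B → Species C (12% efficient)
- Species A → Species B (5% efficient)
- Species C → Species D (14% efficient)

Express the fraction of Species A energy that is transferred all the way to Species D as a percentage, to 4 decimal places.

0.0840%

Product of link efficiencies: 0.05 × 0.12 × 0.14 = 0.00084
As a percentage: 0.00084 × 100 = 0.0840%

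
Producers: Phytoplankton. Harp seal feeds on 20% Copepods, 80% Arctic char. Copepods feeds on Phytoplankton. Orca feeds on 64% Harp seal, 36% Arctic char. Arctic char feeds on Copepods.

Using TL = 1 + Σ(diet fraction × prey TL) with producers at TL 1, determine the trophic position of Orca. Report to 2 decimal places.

4.51

Copepods: 1 + 1 = 2
Arctic char: 1 + 2 = 3
Harp seal: 1 + (0.2×2 + 0.8×3) = 3.8
Orca: 1 + (0.64×3.8 + 0.36×3) = 4.512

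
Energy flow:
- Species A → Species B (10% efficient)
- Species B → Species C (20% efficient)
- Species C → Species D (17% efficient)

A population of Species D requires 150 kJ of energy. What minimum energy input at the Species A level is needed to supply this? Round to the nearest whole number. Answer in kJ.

Cumulative transfer efficiency: 0.1 × 0.2 × 0.17 = 0.0034
Species A energy = 150 / 0.0034 = 44118 kJ

44118 kJ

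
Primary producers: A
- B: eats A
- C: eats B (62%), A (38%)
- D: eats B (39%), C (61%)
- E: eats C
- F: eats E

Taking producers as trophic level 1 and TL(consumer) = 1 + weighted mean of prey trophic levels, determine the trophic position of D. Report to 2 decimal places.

B: 1 + 1 = 2
C: 1 + (0.62×2 + 0.38×1) = 2.62
D: 1 + (0.39×2 + 0.61×2.62) = 3.3782
E: 1 + 2.62 = 3.62
F: 1 + 3.62 = 4.62

3.38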